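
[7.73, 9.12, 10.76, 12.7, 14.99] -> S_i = 7.73*1.18^i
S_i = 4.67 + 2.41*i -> [4.67, 7.08, 9.49, 11.9, 14.31]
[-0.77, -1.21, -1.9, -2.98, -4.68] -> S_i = -0.77*1.57^i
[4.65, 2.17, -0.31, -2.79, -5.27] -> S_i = 4.65 + -2.48*i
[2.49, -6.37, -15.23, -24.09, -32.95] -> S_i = 2.49 + -8.86*i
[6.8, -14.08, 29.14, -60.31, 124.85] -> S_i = 6.80*(-2.07)^i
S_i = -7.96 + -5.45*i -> [-7.96, -13.41, -18.86, -24.31, -29.76]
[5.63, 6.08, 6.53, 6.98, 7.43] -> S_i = 5.63 + 0.45*i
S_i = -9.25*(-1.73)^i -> [-9.25, 16.0, -27.68, 47.89, -82.86]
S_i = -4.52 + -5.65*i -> [-4.52, -10.17, -15.82, -21.47, -27.12]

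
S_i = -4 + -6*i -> [-4, -10, -16, -22, -28]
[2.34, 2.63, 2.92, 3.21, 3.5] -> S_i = 2.34 + 0.29*i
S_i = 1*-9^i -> [1, -9, 81, -729, 6561]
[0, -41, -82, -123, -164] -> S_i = 0 + -41*i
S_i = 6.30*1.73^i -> [6.3, 10.9, 18.86, 32.62, 56.43]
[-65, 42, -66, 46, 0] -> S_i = Random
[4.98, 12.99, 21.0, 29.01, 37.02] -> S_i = 4.98 + 8.01*i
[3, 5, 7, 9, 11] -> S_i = 3 + 2*i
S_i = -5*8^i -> [-5, -40, -320, -2560, -20480]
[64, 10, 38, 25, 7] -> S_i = Random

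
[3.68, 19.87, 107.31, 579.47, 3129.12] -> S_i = 3.68*5.40^i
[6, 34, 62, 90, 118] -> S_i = 6 + 28*i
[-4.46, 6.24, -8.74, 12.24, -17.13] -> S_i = -4.46*(-1.40)^i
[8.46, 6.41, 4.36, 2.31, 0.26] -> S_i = 8.46 + -2.05*i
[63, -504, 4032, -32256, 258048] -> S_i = 63*-8^i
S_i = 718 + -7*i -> [718, 711, 704, 697, 690]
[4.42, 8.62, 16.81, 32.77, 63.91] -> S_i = 4.42*1.95^i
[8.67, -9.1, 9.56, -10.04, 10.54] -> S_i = 8.67*(-1.05)^i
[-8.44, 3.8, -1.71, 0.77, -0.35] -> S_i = -8.44*(-0.45)^i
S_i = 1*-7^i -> [1, -7, 49, -343, 2401]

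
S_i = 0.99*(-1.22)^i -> [0.99, -1.21, 1.47, -1.8, 2.19]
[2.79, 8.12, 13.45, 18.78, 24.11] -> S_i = 2.79 + 5.33*i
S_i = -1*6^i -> [-1, -6, -36, -216, -1296]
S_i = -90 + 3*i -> [-90, -87, -84, -81, -78]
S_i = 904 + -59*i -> [904, 845, 786, 727, 668]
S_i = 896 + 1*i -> [896, 897, 898, 899, 900]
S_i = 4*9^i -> [4, 36, 324, 2916, 26244]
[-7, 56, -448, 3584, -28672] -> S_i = -7*-8^i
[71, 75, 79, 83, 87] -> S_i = 71 + 4*i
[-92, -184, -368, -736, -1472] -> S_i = -92*2^i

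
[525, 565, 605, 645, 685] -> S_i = 525 + 40*i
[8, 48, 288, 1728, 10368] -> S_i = 8*6^i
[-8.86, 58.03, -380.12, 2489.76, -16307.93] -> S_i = -8.86*(-6.55)^i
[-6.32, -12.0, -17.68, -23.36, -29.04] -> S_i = -6.32 + -5.68*i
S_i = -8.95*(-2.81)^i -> [-8.95, 25.15, -70.67, 198.58, -558.02]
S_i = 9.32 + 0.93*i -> [9.32, 10.25, 11.18, 12.11, 13.04]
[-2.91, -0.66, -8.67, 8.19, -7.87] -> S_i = Random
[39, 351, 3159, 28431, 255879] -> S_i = 39*9^i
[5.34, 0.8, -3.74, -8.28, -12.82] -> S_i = 5.34 + -4.54*i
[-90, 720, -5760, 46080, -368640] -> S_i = -90*-8^i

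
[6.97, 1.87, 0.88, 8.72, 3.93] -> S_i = Random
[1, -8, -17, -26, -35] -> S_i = 1 + -9*i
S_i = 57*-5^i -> [57, -285, 1425, -7125, 35625]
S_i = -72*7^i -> [-72, -504, -3528, -24696, -172872]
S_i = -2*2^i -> [-2, -4, -8, -16, -32]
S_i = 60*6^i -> [60, 360, 2160, 12960, 77760]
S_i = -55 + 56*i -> [-55, 1, 57, 113, 169]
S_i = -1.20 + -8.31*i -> [-1.2, -9.51, -17.82, -26.13, -34.44]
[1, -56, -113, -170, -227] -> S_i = 1 + -57*i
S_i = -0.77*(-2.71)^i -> [-0.77, 2.09, -5.65, 15.32, -41.53]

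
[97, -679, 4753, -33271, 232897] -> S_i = 97*-7^i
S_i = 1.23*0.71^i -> [1.23, 0.87, 0.62, 0.44, 0.31]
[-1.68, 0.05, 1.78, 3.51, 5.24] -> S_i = -1.68 + 1.73*i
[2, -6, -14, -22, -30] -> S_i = 2 + -8*i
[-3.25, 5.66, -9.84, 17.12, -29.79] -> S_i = -3.25*(-1.74)^i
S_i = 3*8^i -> [3, 24, 192, 1536, 12288]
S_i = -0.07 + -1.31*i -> [-0.07, -1.38, -2.69, -4.0, -5.31]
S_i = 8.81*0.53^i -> [8.81, 4.67, 2.47, 1.31, 0.7]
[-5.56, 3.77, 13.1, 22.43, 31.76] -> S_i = -5.56 + 9.33*i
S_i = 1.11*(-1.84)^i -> [1.11, -2.04, 3.76, -6.91, 12.72]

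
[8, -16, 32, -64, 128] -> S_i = 8*-2^i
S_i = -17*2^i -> [-17, -34, -68, -136, -272]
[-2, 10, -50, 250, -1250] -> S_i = -2*-5^i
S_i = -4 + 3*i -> [-4, -1, 2, 5, 8]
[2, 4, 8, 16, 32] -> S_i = 2*2^i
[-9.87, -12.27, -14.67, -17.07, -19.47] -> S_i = -9.87 + -2.40*i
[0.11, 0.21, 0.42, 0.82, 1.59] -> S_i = 0.11*1.95^i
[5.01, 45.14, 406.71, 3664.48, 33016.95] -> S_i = 5.01*9.01^i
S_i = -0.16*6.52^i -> [-0.16, -1.04, -6.8, -44.35, -289.14]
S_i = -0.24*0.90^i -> [-0.24, -0.22, -0.19, -0.17, -0.16]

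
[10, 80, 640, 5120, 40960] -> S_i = 10*8^i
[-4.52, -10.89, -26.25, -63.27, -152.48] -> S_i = -4.52*2.41^i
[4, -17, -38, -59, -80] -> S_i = 4 + -21*i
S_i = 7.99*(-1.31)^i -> [7.99, -10.47, 13.71, -17.96, 23.53]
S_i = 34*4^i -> [34, 136, 544, 2176, 8704]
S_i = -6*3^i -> [-6, -18, -54, -162, -486]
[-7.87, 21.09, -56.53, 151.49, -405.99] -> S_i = -7.87*(-2.68)^i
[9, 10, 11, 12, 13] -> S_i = 9 + 1*i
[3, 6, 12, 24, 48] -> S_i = 3*2^i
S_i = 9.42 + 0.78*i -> [9.42, 10.2, 10.98, 11.76, 12.54]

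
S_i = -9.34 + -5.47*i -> [-9.34, -14.81, -20.28, -25.75, -31.22]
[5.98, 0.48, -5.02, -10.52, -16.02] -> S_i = 5.98 + -5.50*i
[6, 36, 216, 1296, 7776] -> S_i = 6*6^i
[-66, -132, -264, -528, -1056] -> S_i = -66*2^i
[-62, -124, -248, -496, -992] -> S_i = -62*2^i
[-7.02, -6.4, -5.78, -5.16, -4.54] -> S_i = -7.02 + 0.62*i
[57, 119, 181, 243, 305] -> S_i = 57 + 62*i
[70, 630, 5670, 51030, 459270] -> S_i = 70*9^i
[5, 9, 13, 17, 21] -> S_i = 5 + 4*i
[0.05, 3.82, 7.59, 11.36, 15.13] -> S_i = 0.05 + 3.77*i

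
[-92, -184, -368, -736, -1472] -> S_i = -92*2^i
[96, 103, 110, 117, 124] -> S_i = 96 + 7*i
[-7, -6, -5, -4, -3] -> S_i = -7 + 1*i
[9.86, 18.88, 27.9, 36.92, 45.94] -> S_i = 9.86 + 9.02*i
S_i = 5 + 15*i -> [5, 20, 35, 50, 65]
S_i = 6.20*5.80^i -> [6.2, 35.96, 208.57, 1209.69, 7016.23]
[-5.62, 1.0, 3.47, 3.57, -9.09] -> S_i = Random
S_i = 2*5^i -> [2, 10, 50, 250, 1250]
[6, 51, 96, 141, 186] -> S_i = 6 + 45*i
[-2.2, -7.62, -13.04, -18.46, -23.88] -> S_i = -2.20 + -5.42*i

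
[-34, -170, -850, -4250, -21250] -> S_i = -34*5^i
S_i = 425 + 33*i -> [425, 458, 491, 524, 557]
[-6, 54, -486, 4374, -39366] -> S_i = -6*-9^i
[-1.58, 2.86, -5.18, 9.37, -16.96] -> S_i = -1.58*(-1.81)^i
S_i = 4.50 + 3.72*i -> [4.5, 8.22, 11.94, 15.66, 19.38]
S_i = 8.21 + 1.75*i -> [8.21, 9.96, 11.71, 13.46, 15.21]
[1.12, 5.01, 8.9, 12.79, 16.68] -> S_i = 1.12 + 3.89*i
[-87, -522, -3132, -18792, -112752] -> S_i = -87*6^i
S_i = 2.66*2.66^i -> [2.66, 7.08, 18.82, 50.06, 133.17]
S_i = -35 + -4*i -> [-35, -39, -43, -47, -51]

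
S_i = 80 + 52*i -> [80, 132, 184, 236, 288]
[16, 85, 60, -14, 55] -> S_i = Random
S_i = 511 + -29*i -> [511, 482, 453, 424, 395]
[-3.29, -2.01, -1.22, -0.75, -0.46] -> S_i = -3.29*0.61^i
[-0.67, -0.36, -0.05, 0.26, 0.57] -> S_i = -0.67 + 0.31*i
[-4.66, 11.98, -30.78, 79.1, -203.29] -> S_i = -4.66*(-2.57)^i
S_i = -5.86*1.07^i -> [-5.86, -6.27, -6.71, -7.18, -7.68]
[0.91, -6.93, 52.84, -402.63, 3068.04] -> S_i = 0.91*(-7.62)^i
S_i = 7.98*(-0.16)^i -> [7.98, -1.28, 0.2, -0.03, 0.01]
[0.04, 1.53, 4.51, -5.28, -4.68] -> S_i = Random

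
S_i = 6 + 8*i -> [6, 14, 22, 30, 38]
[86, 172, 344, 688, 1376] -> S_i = 86*2^i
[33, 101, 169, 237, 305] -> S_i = 33 + 68*i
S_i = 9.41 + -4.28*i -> [9.41, 5.13, 0.85, -3.43, -7.71]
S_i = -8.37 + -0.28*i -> [-8.37, -8.65, -8.93, -9.21, -9.49]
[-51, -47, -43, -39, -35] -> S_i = -51 + 4*i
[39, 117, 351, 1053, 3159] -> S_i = 39*3^i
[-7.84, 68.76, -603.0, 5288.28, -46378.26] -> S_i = -7.84*(-8.77)^i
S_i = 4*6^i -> [4, 24, 144, 864, 5184]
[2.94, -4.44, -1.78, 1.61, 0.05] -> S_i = Random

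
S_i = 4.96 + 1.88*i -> [4.96, 6.84, 8.72, 10.6, 12.48]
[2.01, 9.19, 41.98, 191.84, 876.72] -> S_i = 2.01*4.57^i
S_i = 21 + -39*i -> [21, -18, -57, -96, -135]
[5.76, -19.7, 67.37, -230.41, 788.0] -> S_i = 5.76*(-3.42)^i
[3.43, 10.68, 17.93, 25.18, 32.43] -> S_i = 3.43 + 7.25*i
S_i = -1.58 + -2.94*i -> [-1.58, -4.52, -7.46, -10.4, -13.34]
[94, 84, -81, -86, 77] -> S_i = Random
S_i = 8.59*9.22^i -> [8.59, 79.2, 730.22, 6732.65, 62075.02]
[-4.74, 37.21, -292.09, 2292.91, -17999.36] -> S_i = -4.74*(-7.85)^i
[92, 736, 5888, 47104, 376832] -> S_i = 92*8^i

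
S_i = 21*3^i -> [21, 63, 189, 567, 1701]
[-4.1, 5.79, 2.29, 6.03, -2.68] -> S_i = Random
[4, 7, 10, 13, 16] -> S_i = 4 + 3*i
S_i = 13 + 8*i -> [13, 21, 29, 37, 45]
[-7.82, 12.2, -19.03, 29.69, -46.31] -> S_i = -7.82*(-1.56)^i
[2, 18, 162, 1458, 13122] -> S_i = 2*9^i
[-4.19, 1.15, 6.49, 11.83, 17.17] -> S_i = -4.19 + 5.34*i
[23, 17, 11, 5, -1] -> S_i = 23 + -6*i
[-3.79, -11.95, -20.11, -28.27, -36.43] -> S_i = -3.79 + -8.16*i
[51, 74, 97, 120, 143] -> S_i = 51 + 23*i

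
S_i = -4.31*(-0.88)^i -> [-4.31, 3.79, -3.34, 2.94, -2.58]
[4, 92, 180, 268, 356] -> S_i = 4 + 88*i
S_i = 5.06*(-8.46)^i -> [5.06, -42.81, 362.15, -3063.81, 25919.82]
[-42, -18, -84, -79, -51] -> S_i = Random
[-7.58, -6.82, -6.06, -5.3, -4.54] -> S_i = -7.58 + 0.76*i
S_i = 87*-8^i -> [87, -696, 5568, -44544, 356352]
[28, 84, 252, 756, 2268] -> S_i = 28*3^i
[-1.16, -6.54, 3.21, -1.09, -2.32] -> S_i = Random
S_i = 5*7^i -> [5, 35, 245, 1715, 12005]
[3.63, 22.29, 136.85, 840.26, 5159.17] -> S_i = 3.63*6.14^i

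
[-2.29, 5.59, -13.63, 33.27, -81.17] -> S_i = -2.29*(-2.44)^i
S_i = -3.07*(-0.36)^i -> [-3.07, 1.11, -0.4, 0.14, -0.05]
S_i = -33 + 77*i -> [-33, 44, 121, 198, 275]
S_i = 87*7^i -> [87, 609, 4263, 29841, 208887]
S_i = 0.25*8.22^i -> [0.25, 2.06, 16.89, 138.85, 1141.37]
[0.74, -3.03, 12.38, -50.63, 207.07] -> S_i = 0.74*(-4.09)^i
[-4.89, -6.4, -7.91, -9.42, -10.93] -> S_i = -4.89 + -1.51*i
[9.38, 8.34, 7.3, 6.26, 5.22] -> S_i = 9.38 + -1.04*i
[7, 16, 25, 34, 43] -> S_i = 7 + 9*i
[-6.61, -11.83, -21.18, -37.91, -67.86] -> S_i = -6.61*1.79^i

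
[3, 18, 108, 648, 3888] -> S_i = 3*6^i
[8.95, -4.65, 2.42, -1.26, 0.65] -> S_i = 8.95*(-0.52)^i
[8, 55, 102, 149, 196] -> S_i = 8 + 47*i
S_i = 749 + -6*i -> [749, 743, 737, 731, 725]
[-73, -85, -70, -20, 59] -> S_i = Random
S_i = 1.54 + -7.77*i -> [1.54, -6.23, -14.0, -21.77, -29.54]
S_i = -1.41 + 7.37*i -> [-1.41, 5.96, 13.33, 20.7, 28.07]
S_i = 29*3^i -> [29, 87, 261, 783, 2349]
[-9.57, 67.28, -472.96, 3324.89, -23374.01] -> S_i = -9.57*(-7.03)^i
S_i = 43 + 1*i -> [43, 44, 45, 46, 47]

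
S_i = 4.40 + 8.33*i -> [4.4, 12.73, 21.06, 29.39, 37.72]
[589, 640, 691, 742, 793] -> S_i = 589 + 51*i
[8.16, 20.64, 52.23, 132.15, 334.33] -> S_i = 8.16*2.53^i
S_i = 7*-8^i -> [7, -56, 448, -3584, 28672]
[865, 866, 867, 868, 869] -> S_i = 865 + 1*i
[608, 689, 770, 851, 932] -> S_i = 608 + 81*i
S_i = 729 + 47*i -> [729, 776, 823, 870, 917]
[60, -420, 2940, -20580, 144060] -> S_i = 60*-7^i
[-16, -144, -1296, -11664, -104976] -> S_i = -16*9^i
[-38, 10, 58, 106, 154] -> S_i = -38 + 48*i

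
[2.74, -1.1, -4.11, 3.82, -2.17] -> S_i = Random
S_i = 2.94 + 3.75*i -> [2.94, 6.69, 10.44, 14.19, 17.94]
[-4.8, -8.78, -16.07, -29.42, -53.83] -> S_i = -4.80*1.83^i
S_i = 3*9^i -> [3, 27, 243, 2187, 19683]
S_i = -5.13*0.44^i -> [-5.13, -2.26, -0.99, -0.44, -0.19]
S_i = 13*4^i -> [13, 52, 208, 832, 3328]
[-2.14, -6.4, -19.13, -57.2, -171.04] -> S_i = -2.14*2.99^i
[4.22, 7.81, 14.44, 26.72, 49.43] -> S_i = 4.22*1.85^i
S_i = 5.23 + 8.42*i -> [5.23, 13.65, 22.07, 30.49, 38.91]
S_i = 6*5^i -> [6, 30, 150, 750, 3750]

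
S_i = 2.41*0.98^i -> [2.41, 2.36, 2.31, 2.27, 2.22]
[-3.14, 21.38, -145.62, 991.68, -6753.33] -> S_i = -3.14*(-6.81)^i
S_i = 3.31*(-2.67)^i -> [3.31, -8.84, 23.6, -63.0, 168.22]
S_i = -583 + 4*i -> [-583, -579, -575, -571, -567]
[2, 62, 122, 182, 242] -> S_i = 2 + 60*i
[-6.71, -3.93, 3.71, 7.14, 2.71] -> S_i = Random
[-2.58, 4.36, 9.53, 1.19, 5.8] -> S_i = Random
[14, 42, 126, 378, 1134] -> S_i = 14*3^i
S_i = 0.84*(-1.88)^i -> [0.84, -1.58, 2.97, -5.58, 10.49]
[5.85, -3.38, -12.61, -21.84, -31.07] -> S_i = 5.85 + -9.23*i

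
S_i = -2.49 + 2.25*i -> [-2.49, -0.24, 2.01, 4.26, 6.51]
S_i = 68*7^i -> [68, 476, 3332, 23324, 163268]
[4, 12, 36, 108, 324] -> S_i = 4*3^i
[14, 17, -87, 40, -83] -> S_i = Random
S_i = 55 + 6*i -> [55, 61, 67, 73, 79]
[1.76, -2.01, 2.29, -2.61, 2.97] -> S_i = 1.76*(-1.14)^i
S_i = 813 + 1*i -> [813, 814, 815, 816, 817]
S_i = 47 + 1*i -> [47, 48, 49, 50, 51]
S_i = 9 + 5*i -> [9, 14, 19, 24, 29]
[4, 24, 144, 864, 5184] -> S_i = 4*6^i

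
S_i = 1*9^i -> [1, 9, 81, 729, 6561]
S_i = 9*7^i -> [9, 63, 441, 3087, 21609]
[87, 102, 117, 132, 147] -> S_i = 87 + 15*i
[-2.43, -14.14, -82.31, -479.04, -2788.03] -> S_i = -2.43*5.82^i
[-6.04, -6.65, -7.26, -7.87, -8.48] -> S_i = -6.04 + -0.61*i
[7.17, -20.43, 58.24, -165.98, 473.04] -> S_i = 7.17*(-2.85)^i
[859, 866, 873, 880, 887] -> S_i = 859 + 7*i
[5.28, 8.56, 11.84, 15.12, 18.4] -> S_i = 5.28 + 3.28*i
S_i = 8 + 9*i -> [8, 17, 26, 35, 44]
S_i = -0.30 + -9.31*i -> [-0.3, -9.61, -18.92, -28.23, -37.54]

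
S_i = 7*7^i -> [7, 49, 343, 2401, 16807]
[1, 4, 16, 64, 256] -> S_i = 1*4^i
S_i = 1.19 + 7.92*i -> [1.19, 9.11, 17.03, 24.95, 32.87]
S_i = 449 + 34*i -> [449, 483, 517, 551, 585]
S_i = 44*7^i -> [44, 308, 2156, 15092, 105644]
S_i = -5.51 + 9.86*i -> [-5.51, 4.35, 14.21, 24.07, 33.93]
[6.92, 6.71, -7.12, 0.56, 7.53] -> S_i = Random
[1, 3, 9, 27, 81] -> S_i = 1*3^i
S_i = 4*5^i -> [4, 20, 100, 500, 2500]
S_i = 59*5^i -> [59, 295, 1475, 7375, 36875]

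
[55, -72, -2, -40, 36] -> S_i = Random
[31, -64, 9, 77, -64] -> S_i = Random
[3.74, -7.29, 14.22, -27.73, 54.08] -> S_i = 3.74*(-1.95)^i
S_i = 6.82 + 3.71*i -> [6.82, 10.53, 14.24, 17.95, 21.66]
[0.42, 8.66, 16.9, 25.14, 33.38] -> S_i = 0.42 + 8.24*i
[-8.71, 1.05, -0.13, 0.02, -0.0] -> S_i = -8.71*(-0.12)^i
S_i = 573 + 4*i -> [573, 577, 581, 585, 589]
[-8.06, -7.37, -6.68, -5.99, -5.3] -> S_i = -8.06 + 0.69*i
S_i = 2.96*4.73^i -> [2.96, 14.0, 66.22, 313.24, 1481.62]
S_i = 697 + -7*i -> [697, 690, 683, 676, 669]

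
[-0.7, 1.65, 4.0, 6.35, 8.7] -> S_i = -0.70 + 2.35*i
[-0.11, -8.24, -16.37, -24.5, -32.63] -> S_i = -0.11 + -8.13*i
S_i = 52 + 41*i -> [52, 93, 134, 175, 216]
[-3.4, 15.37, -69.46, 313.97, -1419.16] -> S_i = -3.40*(-4.52)^i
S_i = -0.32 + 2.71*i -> [-0.32, 2.39, 5.1, 7.81, 10.52]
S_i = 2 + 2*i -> [2, 4, 6, 8, 10]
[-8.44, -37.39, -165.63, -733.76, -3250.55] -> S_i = -8.44*4.43^i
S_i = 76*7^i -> [76, 532, 3724, 26068, 182476]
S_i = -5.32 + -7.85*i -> [-5.32, -13.17, -21.02, -28.87, -36.72]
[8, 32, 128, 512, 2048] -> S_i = 8*4^i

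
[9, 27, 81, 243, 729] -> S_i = 9*3^i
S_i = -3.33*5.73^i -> [-3.33, -19.08, -109.33, -626.48, -3589.74]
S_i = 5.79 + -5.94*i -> [5.79, -0.15, -6.09, -12.03, -17.97]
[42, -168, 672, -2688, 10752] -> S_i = 42*-4^i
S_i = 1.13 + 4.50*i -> [1.13, 5.63, 10.13, 14.63, 19.13]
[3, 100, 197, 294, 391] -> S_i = 3 + 97*i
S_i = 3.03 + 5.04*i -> [3.03, 8.07, 13.11, 18.15, 23.19]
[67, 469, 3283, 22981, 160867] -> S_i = 67*7^i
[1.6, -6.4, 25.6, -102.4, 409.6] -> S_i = 1.60*(-4.00)^i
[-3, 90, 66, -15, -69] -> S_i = Random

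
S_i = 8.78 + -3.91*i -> [8.78, 4.87, 0.96, -2.95, -6.86]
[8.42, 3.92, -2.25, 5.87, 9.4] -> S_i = Random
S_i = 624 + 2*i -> [624, 626, 628, 630, 632]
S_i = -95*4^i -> [-95, -380, -1520, -6080, -24320]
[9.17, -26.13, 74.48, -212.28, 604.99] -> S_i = 9.17*(-2.85)^i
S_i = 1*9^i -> [1, 9, 81, 729, 6561]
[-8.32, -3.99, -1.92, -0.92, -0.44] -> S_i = -8.32*0.48^i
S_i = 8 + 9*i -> [8, 17, 26, 35, 44]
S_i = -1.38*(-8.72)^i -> [-1.38, 12.03, -104.93, 915.02, -7978.94]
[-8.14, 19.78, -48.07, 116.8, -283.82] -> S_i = -8.14*(-2.43)^i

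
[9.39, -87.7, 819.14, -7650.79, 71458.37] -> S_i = 9.39*(-9.34)^i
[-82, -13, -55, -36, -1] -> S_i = Random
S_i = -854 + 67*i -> [-854, -787, -720, -653, -586]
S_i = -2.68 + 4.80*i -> [-2.68, 2.12, 6.92, 11.72, 16.52]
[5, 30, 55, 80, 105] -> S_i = 5 + 25*i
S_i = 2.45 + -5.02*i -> [2.45, -2.57, -7.59, -12.61, -17.63]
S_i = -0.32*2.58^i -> [-0.32, -0.83, -2.13, -5.5, -14.18]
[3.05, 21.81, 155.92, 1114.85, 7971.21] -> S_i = 3.05*7.15^i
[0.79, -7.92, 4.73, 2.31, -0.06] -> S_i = Random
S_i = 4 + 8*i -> [4, 12, 20, 28, 36]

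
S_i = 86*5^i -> [86, 430, 2150, 10750, 53750]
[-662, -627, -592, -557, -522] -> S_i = -662 + 35*i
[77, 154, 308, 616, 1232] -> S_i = 77*2^i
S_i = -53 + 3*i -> [-53, -50, -47, -44, -41]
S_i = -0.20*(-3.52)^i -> [-0.2, 0.7, -2.48, 8.72, -30.7]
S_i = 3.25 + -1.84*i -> [3.25, 1.41, -0.43, -2.27, -4.11]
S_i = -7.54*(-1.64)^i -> [-7.54, 12.37, -20.28, 33.26, -54.54]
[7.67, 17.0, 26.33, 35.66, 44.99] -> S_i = 7.67 + 9.33*i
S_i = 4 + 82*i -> [4, 86, 168, 250, 332]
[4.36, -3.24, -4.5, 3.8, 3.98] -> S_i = Random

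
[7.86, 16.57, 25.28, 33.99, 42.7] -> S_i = 7.86 + 8.71*i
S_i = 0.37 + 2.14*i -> [0.37, 2.51, 4.65, 6.79, 8.93]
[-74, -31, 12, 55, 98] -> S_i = -74 + 43*i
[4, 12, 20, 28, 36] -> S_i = 4 + 8*i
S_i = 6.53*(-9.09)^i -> [6.53, -59.36, 539.56, -4904.61, 44582.94]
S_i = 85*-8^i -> [85, -680, 5440, -43520, 348160]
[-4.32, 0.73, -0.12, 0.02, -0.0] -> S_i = -4.32*(-0.17)^i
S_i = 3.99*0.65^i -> [3.99, 2.59, 1.69, 1.1, 0.71]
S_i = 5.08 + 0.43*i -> [5.08, 5.51, 5.94, 6.37, 6.8]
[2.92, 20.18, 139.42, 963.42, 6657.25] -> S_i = 2.92*6.91^i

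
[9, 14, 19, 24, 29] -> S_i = 9 + 5*i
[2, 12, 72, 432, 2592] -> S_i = 2*6^i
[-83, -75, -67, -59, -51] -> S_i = -83 + 8*i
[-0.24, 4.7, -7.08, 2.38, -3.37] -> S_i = Random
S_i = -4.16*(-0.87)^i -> [-4.16, 3.62, -3.15, 2.74, -2.38]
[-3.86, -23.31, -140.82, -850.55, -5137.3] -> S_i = -3.86*6.04^i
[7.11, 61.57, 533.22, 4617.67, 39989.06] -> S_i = 7.11*8.66^i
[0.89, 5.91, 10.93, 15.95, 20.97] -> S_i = 0.89 + 5.02*i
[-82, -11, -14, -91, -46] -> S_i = Random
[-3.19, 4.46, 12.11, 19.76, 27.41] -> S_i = -3.19 + 7.65*i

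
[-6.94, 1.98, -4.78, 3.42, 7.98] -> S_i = Random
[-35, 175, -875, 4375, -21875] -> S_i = -35*-5^i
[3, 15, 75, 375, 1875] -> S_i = 3*5^i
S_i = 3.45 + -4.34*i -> [3.45, -0.89, -5.23, -9.57, -13.91]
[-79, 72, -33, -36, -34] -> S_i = Random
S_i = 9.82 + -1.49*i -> [9.82, 8.33, 6.84, 5.35, 3.86]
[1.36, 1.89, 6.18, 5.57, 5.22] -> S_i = Random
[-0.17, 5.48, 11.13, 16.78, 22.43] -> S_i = -0.17 + 5.65*i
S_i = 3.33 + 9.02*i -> [3.33, 12.35, 21.37, 30.39, 39.41]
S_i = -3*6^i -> [-3, -18, -108, -648, -3888]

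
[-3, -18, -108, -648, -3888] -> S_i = -3*6^i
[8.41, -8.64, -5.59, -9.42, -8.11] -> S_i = Random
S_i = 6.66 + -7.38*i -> [6.66, -0.72, -8.1, -15.48, -22.86]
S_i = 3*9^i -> [3, 27, 243, 2187, 19683]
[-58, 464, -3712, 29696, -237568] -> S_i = -58*-8^i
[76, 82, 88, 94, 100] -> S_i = 76 + 6*i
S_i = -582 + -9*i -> [-582, -591, -600, -609, -618]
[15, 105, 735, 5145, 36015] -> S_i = 15*7^i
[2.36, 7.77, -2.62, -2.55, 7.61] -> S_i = Random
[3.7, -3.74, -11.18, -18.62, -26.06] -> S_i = 3.70 + -7.44*i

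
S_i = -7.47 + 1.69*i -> [-7.47, -5.78, -4.09, -2.4, -0.71]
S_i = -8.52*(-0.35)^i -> [-8.52, 2.98, -1.04, 0.37, -0.13]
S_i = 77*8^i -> [77, 616, 4928, 39424, 315392]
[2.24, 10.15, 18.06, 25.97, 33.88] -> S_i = 2.24 + 7.91*i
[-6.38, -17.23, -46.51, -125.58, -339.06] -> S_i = -6.38*2.70^i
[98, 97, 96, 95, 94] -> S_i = 98 + -1*i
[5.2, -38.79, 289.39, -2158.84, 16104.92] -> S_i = 5.20*(-7.46)^i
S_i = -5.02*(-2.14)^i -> [-5.02, 10.74, -22.99, 49.2, -105.28]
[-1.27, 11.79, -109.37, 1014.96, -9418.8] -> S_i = -1.27*(-9.28)^i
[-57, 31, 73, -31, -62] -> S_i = Random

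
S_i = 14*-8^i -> [14, -112, 896, -7168, 57344]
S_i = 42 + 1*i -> [42, 43, 44, 45, 46]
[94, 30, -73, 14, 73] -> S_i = Random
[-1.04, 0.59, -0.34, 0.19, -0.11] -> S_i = -1.04*(-0.57)^i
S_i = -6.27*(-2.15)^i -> [-6.27, 13.48, -28.98, 62.31, -133.97]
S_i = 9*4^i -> [9, 36, 144, 576, 2304]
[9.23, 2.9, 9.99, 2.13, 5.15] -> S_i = Random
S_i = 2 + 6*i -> [2, 8, 14, 20, 26]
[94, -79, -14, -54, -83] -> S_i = Random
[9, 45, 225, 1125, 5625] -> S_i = 9*5^i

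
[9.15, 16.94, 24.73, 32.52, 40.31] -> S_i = 9.15 + 7.79*i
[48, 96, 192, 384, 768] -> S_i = 48*2^i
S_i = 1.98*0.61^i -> [1.98, 1.21, 0.74, 0.45, 0.27]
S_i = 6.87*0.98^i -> [6.87, 6.73, 6.6, 6.47, 6.34]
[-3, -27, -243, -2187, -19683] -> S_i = -3*9^i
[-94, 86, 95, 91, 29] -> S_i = Random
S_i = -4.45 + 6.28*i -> [-4.45, 1.83, 8.11, 14.39, 20.67]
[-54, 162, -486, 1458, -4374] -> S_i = -54*-3^i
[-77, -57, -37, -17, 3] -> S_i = -77 + 20*i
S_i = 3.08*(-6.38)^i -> [3.08, -19.65, 125.37, -799.86, 5103.09]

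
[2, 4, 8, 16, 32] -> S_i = 2*2^i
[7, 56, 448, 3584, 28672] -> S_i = 7*8^i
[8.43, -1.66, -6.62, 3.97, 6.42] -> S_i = Random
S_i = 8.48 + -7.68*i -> [8.48, 0.8, -6.88, -14.56, -22.24]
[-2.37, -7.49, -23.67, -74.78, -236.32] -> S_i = -2.37*3.16^i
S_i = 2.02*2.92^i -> [2.02, 5.9, 17.22, 50.29, 146.85]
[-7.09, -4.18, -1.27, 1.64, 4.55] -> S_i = -7.09 + 2.91*i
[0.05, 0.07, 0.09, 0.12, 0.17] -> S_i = 0.05*1.35^i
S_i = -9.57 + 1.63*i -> [-9.57, -7.94, -6.31, -4.68, -3.05]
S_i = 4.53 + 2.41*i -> [4.53, 6.94, 9.35, 11.76, 14.17]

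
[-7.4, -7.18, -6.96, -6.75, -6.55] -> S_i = -7.40*0.97^i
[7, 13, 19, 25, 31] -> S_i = 7 + 6*i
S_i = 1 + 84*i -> [1, 85, 169, 253, 337]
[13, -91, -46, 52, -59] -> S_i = Random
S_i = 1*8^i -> [1, 8, 64, 512, 4096]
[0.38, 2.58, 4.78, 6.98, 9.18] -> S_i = 0.38 + 2.20*i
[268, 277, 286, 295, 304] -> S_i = 268 + 9*i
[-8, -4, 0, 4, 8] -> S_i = -8 + 4*i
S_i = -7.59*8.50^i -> [-7.59, -64.52, -548.38, -4661.21, -39620.27]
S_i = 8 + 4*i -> [8, 12, 16, 20, 24]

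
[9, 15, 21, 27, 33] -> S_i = 9 + 6*i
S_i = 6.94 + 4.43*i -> [6.94, 11.37, 15.8, 20.23, 24.66]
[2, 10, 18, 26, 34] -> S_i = 2 + 8*i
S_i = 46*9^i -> [46, 414, 3726, 33534, 301806]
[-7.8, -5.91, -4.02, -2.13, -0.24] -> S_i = -7.80 + 1.89*i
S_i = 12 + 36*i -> [12, 48, 84, 120, 156]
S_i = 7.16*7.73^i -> [7.16, 55.35, 427.83, 3307.13, 25564.13]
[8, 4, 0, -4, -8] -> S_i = 8 + -4*i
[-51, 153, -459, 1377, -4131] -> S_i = -51*-3^i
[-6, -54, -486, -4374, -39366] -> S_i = -6*9^i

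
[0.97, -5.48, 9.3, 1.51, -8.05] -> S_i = Random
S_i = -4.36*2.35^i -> [-4.36, -10.25, -24.08, -56.58, -132.97]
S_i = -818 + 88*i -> [-818, -730, -642, -554, -466]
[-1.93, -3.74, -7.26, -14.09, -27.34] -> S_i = -1.93*1.94^i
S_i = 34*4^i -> [34, 136, 544, 2176, 8704]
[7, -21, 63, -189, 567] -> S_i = 7*-3^i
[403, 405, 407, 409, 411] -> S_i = 403 + 2*i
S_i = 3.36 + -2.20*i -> [3.36, 1.16, -1.04, -3.24, -5.44]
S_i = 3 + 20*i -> [3, 23, 43, 63, 83]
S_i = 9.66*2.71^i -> [9.66, 26.18, 70.94, 192.26, 521.02]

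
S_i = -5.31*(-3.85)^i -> [-5.31, 20.44, -78.71, 303.02, -1166.64]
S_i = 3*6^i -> [3, 18, 108, 648, 3888]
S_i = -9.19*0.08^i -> [-9.19, -0.74, -0.06, -0.0, -0.0]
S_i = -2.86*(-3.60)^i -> [-2.86, 10.3, -37.07, 133.44, -480.37]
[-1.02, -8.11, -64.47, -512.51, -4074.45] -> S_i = -1.02*7.95^i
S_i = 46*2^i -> [46, 92, 184, 368, 736]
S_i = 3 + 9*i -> [3, 12, 21, 30, 39]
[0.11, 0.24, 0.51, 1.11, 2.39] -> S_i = 0.11*2.16^i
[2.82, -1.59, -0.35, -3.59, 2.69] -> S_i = Random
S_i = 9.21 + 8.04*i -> [9.21, 17.25, 25.29, 33.33, 41.37]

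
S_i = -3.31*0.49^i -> [-3.31, -1.62, -0.79, -0.39, -0.19]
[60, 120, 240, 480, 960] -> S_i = 60*2^i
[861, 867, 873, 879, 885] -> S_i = 861 + 6*i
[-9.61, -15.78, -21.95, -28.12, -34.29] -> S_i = -9.61 + -6.17*i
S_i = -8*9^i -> [-8, -72, -648, -5832, -52488]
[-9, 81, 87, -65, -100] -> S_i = Random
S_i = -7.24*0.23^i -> [-7.24, -1.67, -0.38, -0.09, -0.02]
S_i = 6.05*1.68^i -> [6.05, 10.16, 17.08, 28.69, 48.19]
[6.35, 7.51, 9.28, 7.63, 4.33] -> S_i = Random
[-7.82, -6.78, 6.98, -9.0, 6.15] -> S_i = Random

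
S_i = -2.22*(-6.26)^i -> [-2.22, 13.9, -87.0, 544.6, -3409.18]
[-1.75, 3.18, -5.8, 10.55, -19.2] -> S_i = -1.75*(-1.82)^i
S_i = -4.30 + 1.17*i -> [-4.3, -3.13, -1.96, -0.79, 0.38]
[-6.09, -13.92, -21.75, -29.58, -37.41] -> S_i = -6.09 + -7.83*i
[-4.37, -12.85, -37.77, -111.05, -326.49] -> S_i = -4.37*2.94^i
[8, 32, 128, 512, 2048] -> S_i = 8*4^i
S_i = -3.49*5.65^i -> [-3.49, -19.72, -111.41, -629.46, -3556.47]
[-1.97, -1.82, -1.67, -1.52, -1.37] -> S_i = -1.97 + 0.15*i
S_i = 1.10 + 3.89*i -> [1.1, 4.99, 8.88, 12.77, 16.66]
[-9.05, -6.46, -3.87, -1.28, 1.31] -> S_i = -9.05 + 2.59*i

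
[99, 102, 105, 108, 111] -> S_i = 99 + 3*i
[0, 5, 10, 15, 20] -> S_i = 0 + 5*i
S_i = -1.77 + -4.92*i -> [-1.77, -6.69, -11.61, -16.53, -21.45]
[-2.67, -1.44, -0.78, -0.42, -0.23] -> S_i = -2.67*0.54^i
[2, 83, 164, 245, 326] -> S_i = 2 + 81*i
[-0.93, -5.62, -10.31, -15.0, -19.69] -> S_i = -0.93 + -4.69*i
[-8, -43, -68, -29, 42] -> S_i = Random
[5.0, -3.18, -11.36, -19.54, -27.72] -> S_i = 5.00 + -8.18*i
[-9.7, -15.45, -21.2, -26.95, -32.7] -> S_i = -9.70 + -5.75*i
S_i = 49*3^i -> [49, 147, 441, 1323, 3969]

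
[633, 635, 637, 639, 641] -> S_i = 633 + 2*i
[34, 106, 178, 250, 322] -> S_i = 34 + 72*i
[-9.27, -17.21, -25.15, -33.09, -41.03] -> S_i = -9.27 + -7.94*i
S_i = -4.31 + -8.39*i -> [-4.31, -12.7, -21.09, -29.48, -37.87]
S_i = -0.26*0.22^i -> [-0.26, -0.06, -0.01, -0.0, -0.0]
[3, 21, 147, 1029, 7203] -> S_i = 3*7^i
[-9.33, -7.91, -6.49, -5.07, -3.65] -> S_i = -9.33 + 1.42*i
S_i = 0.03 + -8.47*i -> [0.03, -8.44, -16.91, -25.38, -33.85]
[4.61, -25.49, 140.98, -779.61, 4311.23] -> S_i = 4.61*(-5.53)^i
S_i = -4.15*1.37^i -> [-4.15, -5.69, -7.79, -10.67, -14.62]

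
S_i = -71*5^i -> [-71, -355, -1775, -8875, -44375]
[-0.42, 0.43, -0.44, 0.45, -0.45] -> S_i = -0.42*(-1.02)^i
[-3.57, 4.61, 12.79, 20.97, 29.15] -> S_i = -3.57 + 8.18*i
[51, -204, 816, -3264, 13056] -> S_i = 51*-4^i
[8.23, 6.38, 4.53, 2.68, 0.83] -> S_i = 8.23 + -1.85*i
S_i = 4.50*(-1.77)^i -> [4.5, -7.96, 14.1, -24.95, 44.17]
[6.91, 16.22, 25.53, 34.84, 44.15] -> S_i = 6.91 + 9.31*i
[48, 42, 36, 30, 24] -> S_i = 48 + -6*i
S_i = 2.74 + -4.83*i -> [2.74, -2.09, -6.92, -11.75, -16.58]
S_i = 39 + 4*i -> [39, 43, 47, 51, 55]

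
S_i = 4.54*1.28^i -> [4.54, 5.81, 7.44, 9.52, 12.19]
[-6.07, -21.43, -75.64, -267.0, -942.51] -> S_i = -6.07*3.53^i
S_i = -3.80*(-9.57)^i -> [-3.8, 36.37, -348.02, 3330.58, -31873.62]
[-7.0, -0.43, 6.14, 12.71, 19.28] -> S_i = -7.00 + 6.57*i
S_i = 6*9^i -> [6, 54, 486, 4374, 39366]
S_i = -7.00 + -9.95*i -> [-7.0, -16.95, -26.9, -36.85, -46.8]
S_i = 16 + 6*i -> [16, 22, 28, 34, 40]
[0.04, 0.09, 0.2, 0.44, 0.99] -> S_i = 0.04*2.23^i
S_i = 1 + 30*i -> [1, 31, 61, 91, 121]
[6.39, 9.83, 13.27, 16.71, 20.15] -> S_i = 6.39 + 3.44*i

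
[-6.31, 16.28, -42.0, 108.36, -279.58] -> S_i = -6.31*(-2.58)^i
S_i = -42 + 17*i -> [-42, -25, -8, 9, 26]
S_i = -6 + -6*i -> [-6, -12, -18, -24, -30]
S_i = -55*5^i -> [-55, -275, -1375, -6875, -34375]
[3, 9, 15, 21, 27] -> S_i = 3 + 6*i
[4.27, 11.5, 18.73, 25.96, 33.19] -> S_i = 4.27 + 7.23*i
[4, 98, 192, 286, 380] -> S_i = 4 + 94*i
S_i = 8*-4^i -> [8, -32, 128, -512, 2048]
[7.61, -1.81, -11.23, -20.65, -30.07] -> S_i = 7.61 + -9.42*i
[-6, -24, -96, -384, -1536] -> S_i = -6*4^i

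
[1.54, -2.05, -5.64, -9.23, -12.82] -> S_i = 1.54 + -3.59*i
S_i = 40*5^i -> [40, 200, 1000, 5000, 25000]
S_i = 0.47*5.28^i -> [0.47, 2.48, 13.1, 69.18, 365.29]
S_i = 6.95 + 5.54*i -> [6.95, 12.49, 18.03, 23.57, 29.11]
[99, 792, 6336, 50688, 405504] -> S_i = 99*8^i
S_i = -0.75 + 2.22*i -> [-0.75, 1.47, 3.69, 5.91, 8.13]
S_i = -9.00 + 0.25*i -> [-9.0, -8.75, -8.5, -8.25, -8.0]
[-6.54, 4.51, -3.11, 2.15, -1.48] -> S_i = -6.54*(-0.69)^i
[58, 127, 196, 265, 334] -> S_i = 58 + 69*i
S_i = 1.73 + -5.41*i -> [1.73, -3.68, -9.09, -14.5, -19.91]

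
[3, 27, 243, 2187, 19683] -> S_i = 3*9^i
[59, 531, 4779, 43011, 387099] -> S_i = 59*9^i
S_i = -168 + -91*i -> [-168, -259, -350, -441, -532]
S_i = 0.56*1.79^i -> [0.56, 1.0, 1.79, 3.21, 5.75]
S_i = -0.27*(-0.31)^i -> [-0.27, 0.08, -0.03, 0.01, -0.0]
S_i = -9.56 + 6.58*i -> [-9.56, -2.98, 3.6, 10.18, 16.76]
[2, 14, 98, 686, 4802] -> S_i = 2*7^i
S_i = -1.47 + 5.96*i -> [-1.47, 4.49, 10.45, 16.41, 22.37]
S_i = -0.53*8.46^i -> [-0.53, -4.48, -37.93, -320.91, -2714.92]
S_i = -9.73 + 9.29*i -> [-9.73, -0.44, 8.85, 18.14, 27.43]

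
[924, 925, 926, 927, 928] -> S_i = 924 + 1*i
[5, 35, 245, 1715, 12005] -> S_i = 5*7^i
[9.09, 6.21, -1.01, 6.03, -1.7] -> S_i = Random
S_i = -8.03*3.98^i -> [-8.03, -31.96, -127.2, -506.25, -2014.87]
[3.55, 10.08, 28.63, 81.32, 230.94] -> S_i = 3.55*2.84^i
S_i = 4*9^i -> [4, 36, 324, 2916, 26244]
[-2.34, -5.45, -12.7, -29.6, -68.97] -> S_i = -2.34*2.33^i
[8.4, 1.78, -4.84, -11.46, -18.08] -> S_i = 8.40 + -6.62*i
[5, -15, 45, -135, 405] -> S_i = 5*-3^i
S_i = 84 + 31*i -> [84, 115, 146, 177, 208]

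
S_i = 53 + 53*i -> [53, 106, 159, 212, 265]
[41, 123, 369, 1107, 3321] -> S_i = 41*3^i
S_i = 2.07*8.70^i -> [2.07, 18.01, 156.68, 1363.1, 11858.98]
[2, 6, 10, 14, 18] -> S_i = 2 + 4*i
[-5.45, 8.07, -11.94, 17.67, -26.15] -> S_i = -5.45*(-1.48)^i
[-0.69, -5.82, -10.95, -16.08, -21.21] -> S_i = -0.69 + -5.13*i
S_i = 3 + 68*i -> [3, 71, 139, 207, 275]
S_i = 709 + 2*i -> [709, 711, 713, 715, 717]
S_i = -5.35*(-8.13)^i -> [-5.35, 43.5, -353.62, 2874.92, -23373.08]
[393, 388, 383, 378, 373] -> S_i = 393 + -5*i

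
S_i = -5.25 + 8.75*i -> [-5.25, 3.5, 12.25, 21.0, 29.75]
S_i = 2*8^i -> [2, 16, 128, 1024, 8192]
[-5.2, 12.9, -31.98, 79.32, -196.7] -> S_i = -5.20*(-2.48)^i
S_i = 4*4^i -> [4, 16, 64, 256, 1024]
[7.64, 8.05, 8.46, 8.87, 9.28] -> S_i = 7.64 + 0.41*i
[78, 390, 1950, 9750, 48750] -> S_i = 78*5^i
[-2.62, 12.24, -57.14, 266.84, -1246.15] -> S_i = -2.62*(-4.67)^i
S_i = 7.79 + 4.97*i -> [7.79, 12.76, 17.73, 22.7, 27.67]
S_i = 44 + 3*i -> [44, 47, 50, 53, 56]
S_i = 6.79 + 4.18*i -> [6.79, 10.97, 15.15, 19.33, 23.51]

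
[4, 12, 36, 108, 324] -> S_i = 4*3^i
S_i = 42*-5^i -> [42, -210, 1050, -5250, 26250]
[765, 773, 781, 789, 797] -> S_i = 765 + 8*i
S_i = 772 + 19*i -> [772, 791, 810, 829, 848]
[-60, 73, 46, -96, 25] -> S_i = Random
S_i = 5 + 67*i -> [5, 72, 139, 206, 273]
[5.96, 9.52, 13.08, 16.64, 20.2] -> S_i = 5.96 + 3.56*i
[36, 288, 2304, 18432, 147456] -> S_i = 36*8^i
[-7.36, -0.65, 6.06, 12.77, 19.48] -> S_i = -7.36 + 6.71*i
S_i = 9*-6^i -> [9, -54, 324, -1944, 11664]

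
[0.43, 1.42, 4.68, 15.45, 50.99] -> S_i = 0.43*3.30^i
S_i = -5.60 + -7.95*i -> [-5.6, -13.55, -21.5, -29.45, -37.4]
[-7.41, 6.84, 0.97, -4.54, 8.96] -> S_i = Random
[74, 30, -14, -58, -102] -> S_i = 74 + -44*i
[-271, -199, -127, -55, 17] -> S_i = -271 + 72*i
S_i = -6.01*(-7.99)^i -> [-6.01, 48.02, -383.68, 3065.6, -24494.11]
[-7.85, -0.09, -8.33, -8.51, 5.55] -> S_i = Random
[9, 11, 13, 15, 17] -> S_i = 9 + 2*i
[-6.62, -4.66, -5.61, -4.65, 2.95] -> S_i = Random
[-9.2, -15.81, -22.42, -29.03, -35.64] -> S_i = -9.20 + -6.61*i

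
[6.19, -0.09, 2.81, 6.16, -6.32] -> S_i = Random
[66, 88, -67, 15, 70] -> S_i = Random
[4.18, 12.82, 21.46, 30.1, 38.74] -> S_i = 4.18 + 8.64*i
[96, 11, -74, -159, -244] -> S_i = 96 + -85*i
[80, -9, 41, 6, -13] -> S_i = Random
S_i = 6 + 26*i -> [6, 32, 58, 84, 110]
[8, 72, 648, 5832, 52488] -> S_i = 8*9^i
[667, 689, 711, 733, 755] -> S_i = 667 + 22*i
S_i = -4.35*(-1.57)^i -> [-4.35, 6.83, -10.72, 16.83, -26.43]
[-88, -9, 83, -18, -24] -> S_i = Random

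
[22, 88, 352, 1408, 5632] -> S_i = 22*4^i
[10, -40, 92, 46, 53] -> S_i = Random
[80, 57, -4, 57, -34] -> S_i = Random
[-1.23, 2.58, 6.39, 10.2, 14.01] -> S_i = -1.23 + 3.81*i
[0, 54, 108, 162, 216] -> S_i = 0 + 54*i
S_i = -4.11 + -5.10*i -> [-4.11, -9.21, -14.31, -19.41, -24.51]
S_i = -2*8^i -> [-2, -16, -128, -1024, -8192]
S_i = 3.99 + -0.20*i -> [3.99, 3.79, 3.59, 3.39, 3.19]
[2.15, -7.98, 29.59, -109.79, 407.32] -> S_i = 2.15*(-3.71)^i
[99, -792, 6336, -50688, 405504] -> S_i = 99*-8^i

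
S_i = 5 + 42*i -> [5, 47, 89, 131, 173]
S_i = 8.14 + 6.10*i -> [8.14, 14.24, 20.34, 26.44, 32.54]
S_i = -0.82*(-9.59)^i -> [-0.82, 7.86, -75.41, 723.22, -6935.67]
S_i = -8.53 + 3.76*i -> [-8.53, -4.77, -1.01, 2.75, 6.51]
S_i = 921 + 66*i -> [921, 987, 1053, 1119, 1185]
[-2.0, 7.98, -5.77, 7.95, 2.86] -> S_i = Random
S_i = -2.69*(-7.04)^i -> [-2.69, 18.94, -133.32, 938.58, -6607.59]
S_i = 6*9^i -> [6, 54, 486, 4374, 39366]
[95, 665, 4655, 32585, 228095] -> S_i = 95*7^i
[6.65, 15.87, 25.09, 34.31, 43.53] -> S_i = 6.65 + 9.22*i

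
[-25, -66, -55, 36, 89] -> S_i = Random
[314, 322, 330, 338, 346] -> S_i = 314 + 8*i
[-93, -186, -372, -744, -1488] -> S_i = -93*2^i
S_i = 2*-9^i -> [2, -18, 162, -1458, 13122]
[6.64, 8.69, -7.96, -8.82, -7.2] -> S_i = Random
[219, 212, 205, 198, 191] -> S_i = 219 + -7*i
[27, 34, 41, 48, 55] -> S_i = 27 + 7*i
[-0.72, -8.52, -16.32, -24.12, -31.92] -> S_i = -0.72 + -7.80*i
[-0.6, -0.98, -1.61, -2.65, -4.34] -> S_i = -0.60*1.64^i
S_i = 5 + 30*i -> [5, 35, 65, 95, 125]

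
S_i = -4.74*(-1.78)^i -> [-4.74, 8.44, -15.02, 26.73, -47.58]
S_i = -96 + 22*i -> [-96, -74, -52, -30, -8]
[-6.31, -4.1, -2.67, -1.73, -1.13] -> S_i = -6.31*0.65^i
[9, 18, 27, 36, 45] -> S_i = 9 + 9*i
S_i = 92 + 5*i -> [92, 97, 102, 107, 112]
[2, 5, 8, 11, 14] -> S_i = 2 + 3*i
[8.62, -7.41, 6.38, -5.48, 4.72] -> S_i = 8.62*(-0.86)^i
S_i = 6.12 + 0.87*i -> [6.12, 6.99, 7.86, 8.73, 9.6]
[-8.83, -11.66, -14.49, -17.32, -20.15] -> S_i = -8.83 + -2.83*i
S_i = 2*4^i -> [2, 8, 32, 128, 512]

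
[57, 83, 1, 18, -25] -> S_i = Random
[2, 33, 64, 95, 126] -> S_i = 2 + 31*i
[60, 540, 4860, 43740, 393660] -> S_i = 60*9^i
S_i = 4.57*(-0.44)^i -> [4.57, -2.01, 0.88, -0.39, 0.17]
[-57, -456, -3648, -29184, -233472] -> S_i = -57*8^i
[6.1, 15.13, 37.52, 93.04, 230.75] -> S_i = 6.10*2.48^i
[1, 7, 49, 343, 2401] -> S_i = 1*7^i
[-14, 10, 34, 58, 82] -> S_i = -14 + 24*i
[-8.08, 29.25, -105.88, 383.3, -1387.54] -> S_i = -8.08*(-3.62)^i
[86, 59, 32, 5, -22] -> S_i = 86 + -27*i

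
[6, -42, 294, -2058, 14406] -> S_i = 6*-7^i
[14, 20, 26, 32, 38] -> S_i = 14 + 6*i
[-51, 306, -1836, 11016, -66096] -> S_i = -51*-6^i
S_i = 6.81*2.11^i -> [6.81, 14.37, 30.32, 63.97, 134.98]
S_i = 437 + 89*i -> [437, 526, 615, 704, 793]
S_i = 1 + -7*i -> [1, -6, -13, -20, -27]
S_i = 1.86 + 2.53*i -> [1.86, 4.39, 6.92, 9.45, 11.98]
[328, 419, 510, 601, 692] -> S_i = 328 + 91*i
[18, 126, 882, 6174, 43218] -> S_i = 18*7^i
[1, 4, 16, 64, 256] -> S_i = 1*4^i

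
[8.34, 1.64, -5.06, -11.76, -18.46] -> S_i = 8.34 + -6.70*i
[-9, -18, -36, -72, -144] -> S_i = -9*2^i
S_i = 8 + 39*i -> [8, 47, 86, 125, 164]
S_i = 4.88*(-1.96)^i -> [4.88, -9.56, 18.75, -36.74, 72.02]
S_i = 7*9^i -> [7, 63, 567, 5103, 45927]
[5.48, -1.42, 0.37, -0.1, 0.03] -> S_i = 5.48*(-0.26)^i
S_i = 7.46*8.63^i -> [7.46, 64.38, 555.6, 4794.81, 41379.19]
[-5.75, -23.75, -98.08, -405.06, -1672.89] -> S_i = -5.75*4.13^i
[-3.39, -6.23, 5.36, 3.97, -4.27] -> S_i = Random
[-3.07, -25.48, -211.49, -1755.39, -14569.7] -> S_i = -3.07*8.30^i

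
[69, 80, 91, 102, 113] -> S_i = 69 + 11*i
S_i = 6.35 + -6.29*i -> [6.35, 0.06, -6.23, -12.52, -18.81]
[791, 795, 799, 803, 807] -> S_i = 791 + 4*i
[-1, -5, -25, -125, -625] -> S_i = -1*5^i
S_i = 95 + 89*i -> [95, 184, 273, 362, 451]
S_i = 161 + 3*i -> [161, 164, 167, 170, 173]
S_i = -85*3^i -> [-85, -255, -765, -2295, -6885]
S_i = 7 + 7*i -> [7, 14, 21, 28, 35]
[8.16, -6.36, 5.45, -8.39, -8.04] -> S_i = Random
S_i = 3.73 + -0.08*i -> [3.73, 3.65, 3.57, 3.49, 3.41]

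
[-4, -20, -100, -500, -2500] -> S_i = -4*5^i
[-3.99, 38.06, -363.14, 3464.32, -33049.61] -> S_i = -3.99*(-9.54)^i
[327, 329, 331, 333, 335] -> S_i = 327 + 2*i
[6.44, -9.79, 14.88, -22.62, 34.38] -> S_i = 6.44*(-1.52)^i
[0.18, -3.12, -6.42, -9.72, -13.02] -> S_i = 0.18 + -3.30*i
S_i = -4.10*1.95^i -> [-4.1, -7.99, -15.59, -30.4, -59.28]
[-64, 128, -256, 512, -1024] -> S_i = -64*-2^i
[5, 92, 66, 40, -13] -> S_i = Random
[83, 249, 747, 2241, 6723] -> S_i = 83*3^i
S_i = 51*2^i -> [51, 102, 204, 408, 816]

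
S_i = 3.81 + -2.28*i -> [3.81, 1.53, -0.75, -3.03, -5.31]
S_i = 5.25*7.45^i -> [5.25, 39.11, 291.39, 2170.84, 16172.77]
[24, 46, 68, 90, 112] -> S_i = 24 + 22*i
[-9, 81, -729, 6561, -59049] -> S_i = -9*-9^i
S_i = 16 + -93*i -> [16, -77, -170, -263, -356]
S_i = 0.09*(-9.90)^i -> [0.09, -0.89, 8.82, -87.33, 864.54]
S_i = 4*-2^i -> [4, -8, 16, -32, 64]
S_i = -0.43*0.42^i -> [-0.43, -0.18, -0.08, -0.03, -0.01]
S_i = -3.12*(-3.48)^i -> [-3.12, 10.86, -37.78, 131.49, -457.58]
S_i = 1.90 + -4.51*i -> [1.9, -2.61, -7.12, -11.63, -16.14]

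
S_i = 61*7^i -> [61, 427, 2989, 20923, 146461]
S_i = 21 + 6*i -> [21, 27, 33, 39, 45]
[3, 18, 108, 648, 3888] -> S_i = 3*6^i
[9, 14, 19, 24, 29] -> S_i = 9 + 5*i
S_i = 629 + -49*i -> [629, 580, 531, 482, 433]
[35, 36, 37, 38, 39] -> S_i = 35 + 1*i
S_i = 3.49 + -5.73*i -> [3.49, -2.24, -7.97, -13.7, -19.43]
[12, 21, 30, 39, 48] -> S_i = 12 + 9*i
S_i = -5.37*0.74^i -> [-5.37, -3.97, -2.94, -2.18, -1.61]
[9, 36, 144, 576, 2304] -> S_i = 9*4^i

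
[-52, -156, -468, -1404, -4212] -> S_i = -52*3^i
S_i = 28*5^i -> [28, 140, 700, 3500, 17500]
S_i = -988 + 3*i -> [-988, -985, -982, -979, -976]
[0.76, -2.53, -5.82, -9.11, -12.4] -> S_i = 0.76 + -3.29*i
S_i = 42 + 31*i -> [42, 73, 104, 135, 166]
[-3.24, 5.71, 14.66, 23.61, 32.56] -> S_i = -3.24 + 8.95*i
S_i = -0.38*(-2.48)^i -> [-0.38, 0.94, -2.34, 5.8, -14.37]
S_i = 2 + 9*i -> [2, 11, 20, 29, 38]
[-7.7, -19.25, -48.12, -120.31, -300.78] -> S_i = -7.70*2.50^i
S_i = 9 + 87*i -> [9, 96, 183, 270, 357]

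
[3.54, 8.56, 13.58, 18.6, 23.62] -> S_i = 3.54 + 5.02*i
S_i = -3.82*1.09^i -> [-3.82, -4.16, -4.54, -4.95, -5.39]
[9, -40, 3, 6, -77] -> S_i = Random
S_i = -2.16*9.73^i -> [-2.16, -21.02, -204.49, -1989.72, -19359.99]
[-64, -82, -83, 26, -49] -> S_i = Random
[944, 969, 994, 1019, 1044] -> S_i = 944 + 25*i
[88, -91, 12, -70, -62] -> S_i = Random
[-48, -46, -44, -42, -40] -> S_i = -48 + 2*i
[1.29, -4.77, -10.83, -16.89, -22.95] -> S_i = 1.29 + -6.06*i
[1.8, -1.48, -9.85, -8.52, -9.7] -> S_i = Random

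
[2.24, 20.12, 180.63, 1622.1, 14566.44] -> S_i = 2.24*8.98^i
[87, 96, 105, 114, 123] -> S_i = 87 + 9*i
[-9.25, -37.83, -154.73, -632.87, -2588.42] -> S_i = -9.25*4.09^i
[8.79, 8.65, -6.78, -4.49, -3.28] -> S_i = Random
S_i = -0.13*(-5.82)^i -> [-0.13, 0.76, -4.4, 25.63, -149.15]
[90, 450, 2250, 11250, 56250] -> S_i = 90*5^i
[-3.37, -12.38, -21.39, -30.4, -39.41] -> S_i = -3.37 + -9.01*i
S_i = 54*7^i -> [54, 378, 2646, 18522, 129654]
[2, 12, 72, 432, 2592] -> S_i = 2*6^i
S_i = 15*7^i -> [15, 105, 735, 5145, 36015]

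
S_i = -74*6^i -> [-74, -444, -2664, -15984, -95904]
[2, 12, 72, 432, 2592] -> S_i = 2*6^i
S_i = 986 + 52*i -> [986, 1038, 1090, 1142, 1194]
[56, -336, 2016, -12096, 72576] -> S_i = 56*-6^i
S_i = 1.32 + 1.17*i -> [1.32, 2.49, 3.66, 4.83, 6.0]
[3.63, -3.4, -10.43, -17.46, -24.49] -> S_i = 3.63 + -7.03*i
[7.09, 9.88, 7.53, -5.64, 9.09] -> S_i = Random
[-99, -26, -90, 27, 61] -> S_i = Random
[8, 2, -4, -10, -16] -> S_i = 8 + -6*i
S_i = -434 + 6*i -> [-434, -428, -422, -416, -410]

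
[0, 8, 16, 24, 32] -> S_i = 0 + 8*i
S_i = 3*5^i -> [3, 15, 75, 375, 1875]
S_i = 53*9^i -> [53, 477, 4293, 38637, 347733]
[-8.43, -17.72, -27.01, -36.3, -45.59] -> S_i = -8.43 + -9.29*i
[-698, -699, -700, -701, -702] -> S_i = -698 + -1*i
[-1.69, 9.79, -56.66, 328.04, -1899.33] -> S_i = -1.69*(-5.79)^i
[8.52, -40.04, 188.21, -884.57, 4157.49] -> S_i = 8.52*(-4.70)^i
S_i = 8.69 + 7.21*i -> [8.69, 15.9, 23.11, 30.32, 37.53]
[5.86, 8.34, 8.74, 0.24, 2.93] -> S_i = Random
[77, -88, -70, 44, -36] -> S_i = Random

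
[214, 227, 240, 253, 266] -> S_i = 214 + 13*i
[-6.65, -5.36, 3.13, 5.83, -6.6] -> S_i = Random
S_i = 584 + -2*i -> [584, 582, 580, 578, 576]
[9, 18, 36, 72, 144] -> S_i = 9*2^i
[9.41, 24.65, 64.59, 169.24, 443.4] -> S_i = 9.41*2.62^i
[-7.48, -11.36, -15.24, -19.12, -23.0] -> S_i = -7.48 + -3.88*i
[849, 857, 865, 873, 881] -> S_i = 849 + 8*i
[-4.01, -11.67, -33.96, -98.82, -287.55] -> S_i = -4.01*2.91^i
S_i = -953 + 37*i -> [-953, -916, -879, -842, -805]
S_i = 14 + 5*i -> [14, 19, 24, 29, 34]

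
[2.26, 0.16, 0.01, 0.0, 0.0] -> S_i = 2.26*0.07^i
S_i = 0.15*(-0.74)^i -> [0.15, -0.11, 0.08, -0.06, 0.04]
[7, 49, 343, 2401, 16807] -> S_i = 7*7^i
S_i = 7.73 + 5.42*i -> [7.73, 13.15, 18.57, 23.99, 29.41]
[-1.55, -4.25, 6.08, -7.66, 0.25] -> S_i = Random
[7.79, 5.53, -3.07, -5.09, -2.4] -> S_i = Random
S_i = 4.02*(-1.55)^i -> [4.02, -6.23, 9.66, -14.97, 23.2]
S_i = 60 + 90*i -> [60, 150, 240, 330, 420]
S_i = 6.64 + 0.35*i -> [6.64, 6.99, 7.34, 7.69, 8.04]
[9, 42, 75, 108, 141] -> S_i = 9 + 33*i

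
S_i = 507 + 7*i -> [507, 514, 521, 528, 535]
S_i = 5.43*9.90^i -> [5.43, 53.76, 532.19, 5268.72, 52160.36]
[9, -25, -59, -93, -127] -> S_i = 9 + -34*i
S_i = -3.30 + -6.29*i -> [-3.3, -9.59, -15.88, -22.17, -28.46]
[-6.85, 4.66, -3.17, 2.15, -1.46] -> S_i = -6.85*(-0.68)^i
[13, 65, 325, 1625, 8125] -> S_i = 13*5^i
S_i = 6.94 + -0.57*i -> [6.94, 6.37, 5.8, 5.23, 4.66]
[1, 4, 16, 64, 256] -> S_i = 1*4^i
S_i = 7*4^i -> [7, 28, 112, 448, 1792]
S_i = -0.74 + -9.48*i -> [-0.74, -10.22, -19.7, -29.18, -38.66]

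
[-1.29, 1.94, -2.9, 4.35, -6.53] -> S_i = -1.29*(-1.50)^i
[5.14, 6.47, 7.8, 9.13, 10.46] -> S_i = 5.14 + 1.33*i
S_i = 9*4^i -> [9, 36, 144, 576, 2304]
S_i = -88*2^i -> [-88, -176, -352, -704, -1408]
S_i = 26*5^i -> [26, 130, 650, 3250, 16250]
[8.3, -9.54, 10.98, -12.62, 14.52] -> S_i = 8.30*(-1.15)^i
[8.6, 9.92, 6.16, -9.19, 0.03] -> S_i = Random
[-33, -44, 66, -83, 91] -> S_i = Random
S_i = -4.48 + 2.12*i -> [-4.48, -2.36, -0.24, 1.88, 4.0]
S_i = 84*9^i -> [84, 756, 6804, 61236, 551124]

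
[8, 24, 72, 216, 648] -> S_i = 8*3^i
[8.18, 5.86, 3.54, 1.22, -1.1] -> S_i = 8.18 + -2.32*i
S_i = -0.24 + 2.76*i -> [-0.24, 2.52, 5.28, 8.04, 10.8]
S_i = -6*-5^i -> [-6, 30, -150, 750, -3750]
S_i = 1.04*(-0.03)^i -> [1.04, -0.03, 0.0, -0.0, 0.0]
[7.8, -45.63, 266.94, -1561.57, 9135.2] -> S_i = 7.80*(-5.85)^i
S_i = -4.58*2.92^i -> [-4.58, -13.37, -39.05, -114.03, -332.96]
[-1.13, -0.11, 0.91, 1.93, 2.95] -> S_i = -1.13 + 1.02*i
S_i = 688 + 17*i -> [688, 705, 722, 739, 756]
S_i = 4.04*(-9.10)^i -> [4.04, -36.76, 334.55, -3044.43, 27704.28]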